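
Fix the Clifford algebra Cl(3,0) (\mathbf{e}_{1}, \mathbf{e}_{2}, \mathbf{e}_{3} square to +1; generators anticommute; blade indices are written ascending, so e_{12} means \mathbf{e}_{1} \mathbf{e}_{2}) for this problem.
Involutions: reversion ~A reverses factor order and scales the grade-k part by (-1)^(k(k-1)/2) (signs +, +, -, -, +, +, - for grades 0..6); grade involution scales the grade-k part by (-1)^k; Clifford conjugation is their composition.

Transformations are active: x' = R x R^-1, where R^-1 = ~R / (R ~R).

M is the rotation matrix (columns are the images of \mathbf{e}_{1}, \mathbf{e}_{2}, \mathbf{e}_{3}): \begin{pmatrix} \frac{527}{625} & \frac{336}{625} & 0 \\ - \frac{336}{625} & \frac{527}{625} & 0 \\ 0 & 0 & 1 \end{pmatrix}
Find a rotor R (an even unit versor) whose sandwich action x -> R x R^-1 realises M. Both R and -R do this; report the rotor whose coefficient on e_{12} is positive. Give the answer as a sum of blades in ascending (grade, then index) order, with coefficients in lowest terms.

Method: write R = a + b12*e_{12} + b13*e_{13} + b23*e_{23} with a^2 + b12^2 + b13^2 + b23^2 = 1 (so R^-1 = ~R). Expanding the columns R e_j ~R gives tr M = 4a^2 - 1 and, from the antisymmetric part, M21 - M12 = -4a*b12, M13 - M31 = 4a*b13, M32 - M23 = -4a*b23.
Here tr M = \frac{1679}{625}, so a^2 = (1 + tr M)/4 = \frac{576}{625} and a = ±\frac{24}{25}. Taking a = \frac{24}{25}: M21 - M12 = -\frac{672}{625}, M13 - M31 = 0, M32 - M23 = 0, giving b12 = \frac{7}{25}, b13 = 0, b23 = 0, i.e. R = \frac{24}{25} + \frac{7}{25} e_{12}.
Its e_{12} coefficient is already positive.
Answer: \frac{24}{25} + \frac{7}{25} e_{12}. Uniqueness: Spin(3) -> SO(3) maps R and -R to the same rotation of trace \frac{1679}{625}; fixing the sign of the e_{12} coefficient removes the ambiguity.


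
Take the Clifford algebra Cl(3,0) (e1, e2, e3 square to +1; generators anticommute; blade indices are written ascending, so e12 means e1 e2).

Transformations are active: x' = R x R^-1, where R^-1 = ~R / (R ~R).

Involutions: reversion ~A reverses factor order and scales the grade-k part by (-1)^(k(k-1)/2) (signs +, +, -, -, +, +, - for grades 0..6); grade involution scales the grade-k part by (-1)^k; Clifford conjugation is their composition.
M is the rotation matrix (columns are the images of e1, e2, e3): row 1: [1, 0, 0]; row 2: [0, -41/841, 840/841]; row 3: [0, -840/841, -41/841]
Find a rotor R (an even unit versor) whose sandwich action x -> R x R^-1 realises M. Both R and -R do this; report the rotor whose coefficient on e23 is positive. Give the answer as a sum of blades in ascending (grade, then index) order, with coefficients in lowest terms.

Method: write R = a + b12*e12 + b13*e13 + b23*e23 with a^2 + b12^2 + b13^2 + b23^2 = 1 (so R^-1 = ~R). Expanding the columns R e_j ~R gives tr M = 4a^2 - 1 and, from the antisymmetric part, M21 - M12 = -4a*b12, M13 - M31 = 4a*b13, M32 - M23 = -4a*b23.
Here tr M = 759/841, so a^2 = (1 + tr M)/4 = 400/841 and a = ±20/29. Taking a = 20/29: M21 - M12 = 0, M13 - M31 = 0, M32 - M23 = -1680/841, giving b12 = 0, b13 = 0, b23 = 21/29, i.e. R = 20/29 + 21/29*e23.
Its e23 coefficient is already positive.
Answer: 20/29 + 21/29*e23. Uniqueness: Spin(3) -> SO(3) maps R and -R to the same rotation of trace 759/841; fixing the sign of the e23 coefficient removes the ambiguity.


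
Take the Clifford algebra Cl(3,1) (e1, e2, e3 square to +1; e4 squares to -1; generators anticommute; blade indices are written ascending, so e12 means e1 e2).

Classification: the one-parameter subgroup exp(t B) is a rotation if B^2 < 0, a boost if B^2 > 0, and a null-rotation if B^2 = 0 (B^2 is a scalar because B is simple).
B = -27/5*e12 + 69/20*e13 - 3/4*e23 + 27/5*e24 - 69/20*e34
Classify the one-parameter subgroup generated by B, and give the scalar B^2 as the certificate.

B^2 term by term: the squares give (-27/5)^2*(e12)^2 + (69/20)^2*(e13)^2 + (-3/4)^2*(e23)^2 + (27/5)^2*(e24)^2 + (-69/20)^2*(e34)^2 = 729/25*(-1) + 4761/400*(-1) + 9/16*(-1) + 729/25*(+1) + 4761/400*(+1) = -9/16 (each basis 2-blade squares to minus the product of its generators' squares); cross terms between blades sharing an index anticommute and cancel; the commuting (index-disjoint) pairs give grade-4 terms 2*c*c'*(blade product), which cancel blade by blade — e1234: 1863/50 - 1863/50 = 0 — confirming B is simple. So B^2 = -9/16.
Answer: rotation, certificate B^2 = -9/16. The invariant at work: B^2 = -9/16 is unchanged by conjugation, hence its sign classifies the subgroup whatever basis B is written in.


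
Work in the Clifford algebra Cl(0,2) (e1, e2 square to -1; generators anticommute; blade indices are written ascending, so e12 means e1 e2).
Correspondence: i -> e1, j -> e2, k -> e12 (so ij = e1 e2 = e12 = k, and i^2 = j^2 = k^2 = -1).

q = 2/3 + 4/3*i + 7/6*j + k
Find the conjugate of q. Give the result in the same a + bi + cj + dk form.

In blades: q = 2/3 + 4/3*e1 + 7/6*e2 + e12.
Conjugation here is Clifford conjugation: the scalar is fixed and the grade-1 and grade-2 blades all flip sign, giving 2/3 - 4/3*e1 - 7/6*e2 - e12; translating back:
Answer: 2/3 - 4/3*i - 7/6*j - k


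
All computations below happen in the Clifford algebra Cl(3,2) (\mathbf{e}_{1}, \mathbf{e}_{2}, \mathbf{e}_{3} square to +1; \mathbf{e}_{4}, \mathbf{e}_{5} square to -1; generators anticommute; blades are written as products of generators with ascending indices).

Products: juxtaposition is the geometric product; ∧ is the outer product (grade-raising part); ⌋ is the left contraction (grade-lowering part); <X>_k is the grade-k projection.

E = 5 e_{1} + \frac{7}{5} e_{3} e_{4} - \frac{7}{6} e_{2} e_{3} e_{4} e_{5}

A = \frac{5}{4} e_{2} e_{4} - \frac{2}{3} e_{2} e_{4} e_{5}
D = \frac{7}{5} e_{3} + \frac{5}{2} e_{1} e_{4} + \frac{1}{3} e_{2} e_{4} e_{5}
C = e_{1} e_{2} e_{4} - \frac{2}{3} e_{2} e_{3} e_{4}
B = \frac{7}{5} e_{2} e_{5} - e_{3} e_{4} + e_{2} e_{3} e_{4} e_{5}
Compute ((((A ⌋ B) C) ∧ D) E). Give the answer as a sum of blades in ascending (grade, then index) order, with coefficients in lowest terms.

step 1: \frac{2}{3} e_{3} - \frac{5}{4} e_{3} e_{5}
step 2: \frac{4}{9} e_{2} e_{4} + \frac{5}{6} e_{2} e_{4} e_{5} + \frac{2}{3} e_{1} e_{2} e_{3} e_{4} + \frac{5}{4} e_{1} e_{2} e_{3} e_{4} e_{5}
step 3: -\frac{28}{45} e_{2} e_{3} e_{4} + \frac{7}{6} e_{2} e_{3} e_{4} e_{5}
step 4: -\frac{49}{36} - \frac{196}{225} e_{2} + \frac{98}{135} e_{5} + \frac{49}{30} e_{2} e_{5} + \frac{28}{9} e_{1} e_{2} e_{3} e_{4} + \frac{35}{6} e_{1} e_{2} e_{3} e_{4} e_{5}
Answer: -\frac{49}{36} - \frac{196}{225} e_{2} + \frac{98}{135} e_{5} + \frac{49}{30} e_{2} e_{5} + \frac{28}{9} e_{1} e_{2} e_{3} e_{4} + \frac{35}{6} e_{1} e_{2} e_{3} e_{4} e_{5}


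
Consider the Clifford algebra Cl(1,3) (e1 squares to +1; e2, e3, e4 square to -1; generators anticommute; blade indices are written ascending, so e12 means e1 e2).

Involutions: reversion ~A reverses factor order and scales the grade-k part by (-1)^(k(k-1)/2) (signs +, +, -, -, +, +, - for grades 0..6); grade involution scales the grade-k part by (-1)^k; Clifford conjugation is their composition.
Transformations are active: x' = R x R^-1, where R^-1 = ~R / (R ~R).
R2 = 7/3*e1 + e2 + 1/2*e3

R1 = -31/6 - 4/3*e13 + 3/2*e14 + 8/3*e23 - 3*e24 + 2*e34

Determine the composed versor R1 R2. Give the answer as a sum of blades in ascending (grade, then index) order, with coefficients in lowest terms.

Distribute over the terms of R2 (each basis-blade product reordered to ascending indices, repeated generators contracted through their squares):
R1 (7/3*e1) = -217/18*e1 + 28/9*e3 - 7/2*e4 + 56/9*e123 - 7*e124 + 14/3*e134
R1 (e2) = -31/6*e2 + 8/3*e3 - 3*e4 + 4/3*e123 - 3/2*e124 + 2*e234
R1 (1/2*e3) = 2/3*e1 - 4/3*e2 - 31/12*e3 + e4 - 3/4*e134 + 3/2*e234
Summing the partial products and collecting blades:
Answer: -205/18*e1 - 13/2*e2 + 115/36*e3 - 11/2*e4 + 68/9*e123 - 17/2*e124 + 47/12*e134 + 7/2*e234


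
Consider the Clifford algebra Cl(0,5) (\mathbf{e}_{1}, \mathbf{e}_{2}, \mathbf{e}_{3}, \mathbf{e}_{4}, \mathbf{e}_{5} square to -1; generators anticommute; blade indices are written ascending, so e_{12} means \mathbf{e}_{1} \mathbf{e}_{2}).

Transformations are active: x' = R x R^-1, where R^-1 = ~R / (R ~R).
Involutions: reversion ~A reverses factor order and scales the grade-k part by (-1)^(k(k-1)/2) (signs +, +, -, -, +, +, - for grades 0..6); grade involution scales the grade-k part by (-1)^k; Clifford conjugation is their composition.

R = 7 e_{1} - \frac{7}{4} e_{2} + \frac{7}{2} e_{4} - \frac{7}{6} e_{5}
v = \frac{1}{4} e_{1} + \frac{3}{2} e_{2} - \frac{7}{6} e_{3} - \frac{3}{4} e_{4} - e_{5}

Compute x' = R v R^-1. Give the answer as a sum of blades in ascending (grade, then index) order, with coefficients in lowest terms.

~R = 7 e_{1} - \frac{7}{4} e_{2} + \frac{7}{2} e_{4} - \frac{7}{6} e_{5}, and R ~R = -\frac{9457}{144}, so R^-1 = ~R / (-\frac{9457}{144}).
R v = \frac{7}{3} + \frac{175}{16} e_{12} - \frac{49}{6} e_{13} - \frac{49}{8} e_{14} - \frac{161}{24} e_{15} + \frac{49}{24} e_{23} - \frac{63}{16} e_{24} + \frac{7}{2} e_{25} + \frac{49}{12} e_{34} - \frac{49}{36} e_{35} - \frac{35}{8} e_{45}
Answer: -\frac{577}{772} e_{1} - \frac{531}{386} e_{2} + \frac{7}{6} e_{3} + \frac{387}{772} e_{4} + \frac{209}{193} e_{5}


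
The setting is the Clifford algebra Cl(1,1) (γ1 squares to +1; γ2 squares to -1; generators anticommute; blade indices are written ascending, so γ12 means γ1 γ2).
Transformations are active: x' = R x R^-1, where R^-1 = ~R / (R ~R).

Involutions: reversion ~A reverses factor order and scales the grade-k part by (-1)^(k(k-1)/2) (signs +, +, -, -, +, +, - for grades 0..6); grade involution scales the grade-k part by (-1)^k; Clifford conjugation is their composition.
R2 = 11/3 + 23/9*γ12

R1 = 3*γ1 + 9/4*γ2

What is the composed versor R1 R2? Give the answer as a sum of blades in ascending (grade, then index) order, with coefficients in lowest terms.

Distribute over the terms of R1 (each basis-blade product reordered to ascending indices, repeated generators contracted through their squares):
(3*γ1) R2 = 11*γ1 + 23/3*γ2
(9/4*γ2) R2 = 23/4*γ1 + 33/4*γ2
Summing the partial products and collecting blades:
Answer: 67/4*γ1 + 191/12*γ2


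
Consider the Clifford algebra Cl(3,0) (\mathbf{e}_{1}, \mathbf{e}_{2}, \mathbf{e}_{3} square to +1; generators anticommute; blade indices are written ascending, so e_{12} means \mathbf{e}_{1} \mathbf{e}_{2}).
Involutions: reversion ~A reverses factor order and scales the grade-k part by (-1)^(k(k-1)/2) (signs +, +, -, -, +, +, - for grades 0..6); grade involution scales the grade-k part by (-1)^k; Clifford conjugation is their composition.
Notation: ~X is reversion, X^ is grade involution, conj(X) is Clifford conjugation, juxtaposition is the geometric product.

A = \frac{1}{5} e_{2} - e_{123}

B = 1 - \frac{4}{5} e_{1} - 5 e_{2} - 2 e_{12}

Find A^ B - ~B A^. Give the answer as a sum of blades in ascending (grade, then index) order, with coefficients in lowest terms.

first term: 1 - \frac{2}{5} e_{1} - \frac{1}{5} e_{2} + 2 e_{3} - \frac{4}{25} e_{12} + 5 e_{13} - \frac{4}{5} e_{23} + e_{123}
second term: 1 - \frac{2}{5} e_{1} - \frac{1}{5} e_{2} - 2 e_{3} + \frac{4}{25} e_{12} + 5 e_{13} - \frac{4}{5} e_{23} + e_{123}
Answer: 4 e_{3} - \frac{8}{25} e_{12}


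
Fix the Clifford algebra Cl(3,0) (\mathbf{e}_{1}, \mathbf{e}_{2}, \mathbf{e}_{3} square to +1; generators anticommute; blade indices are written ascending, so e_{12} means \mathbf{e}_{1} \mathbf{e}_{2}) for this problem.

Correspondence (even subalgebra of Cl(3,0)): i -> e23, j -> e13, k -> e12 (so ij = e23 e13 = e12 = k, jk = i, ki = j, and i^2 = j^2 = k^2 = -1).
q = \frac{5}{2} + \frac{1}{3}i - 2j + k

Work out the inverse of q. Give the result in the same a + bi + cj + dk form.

In blades: q = \frac{5}{2} + e_{12} - 2 e_{13} + \frac{1}{3} e_{23}.
With qbar = \frac{5}{2} - e_{12} + 2 e_{13} - \frac{1}{3} e_{23} (scalar fixed, mapped units negated), q qbar = \frac{409}{36} (the sum of squared coefficients), so q^-1 = qbar / (\frac{409}{36}) = \frac{90}{409} - \frac{36}{409} e_{12} + \frac{72}{409} e_{13} - \frac{12}{409} e_{23}; translating back:
Answer: \frac{90}{409} - \frac{12}{409}i + \frac{72}{409}j - \frac{36}{409}k


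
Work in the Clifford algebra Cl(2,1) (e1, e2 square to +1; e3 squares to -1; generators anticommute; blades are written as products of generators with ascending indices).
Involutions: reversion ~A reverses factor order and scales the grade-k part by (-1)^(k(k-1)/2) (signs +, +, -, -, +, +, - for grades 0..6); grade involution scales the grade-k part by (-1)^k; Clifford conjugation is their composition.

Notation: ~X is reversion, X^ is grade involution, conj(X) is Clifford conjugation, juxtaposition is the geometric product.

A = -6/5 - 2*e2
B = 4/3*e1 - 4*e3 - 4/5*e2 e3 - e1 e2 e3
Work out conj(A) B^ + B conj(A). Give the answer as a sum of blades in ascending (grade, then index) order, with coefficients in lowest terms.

first term: 8/5*e1 - 32/5*e3 + 8/3*e1 e2 - 2*e1 e3 + 224/25*e2 e3 - 6/5*e1 e2 e3
second term: -8/5*e1 + 32/5*e3 + 8/3*e1 e2 + 2*e1 e3 + 224/25*e2 e3 + 6/5*e1 e2 e3
Answer: 16/3*e1 e2 + 448/25*e2 e3


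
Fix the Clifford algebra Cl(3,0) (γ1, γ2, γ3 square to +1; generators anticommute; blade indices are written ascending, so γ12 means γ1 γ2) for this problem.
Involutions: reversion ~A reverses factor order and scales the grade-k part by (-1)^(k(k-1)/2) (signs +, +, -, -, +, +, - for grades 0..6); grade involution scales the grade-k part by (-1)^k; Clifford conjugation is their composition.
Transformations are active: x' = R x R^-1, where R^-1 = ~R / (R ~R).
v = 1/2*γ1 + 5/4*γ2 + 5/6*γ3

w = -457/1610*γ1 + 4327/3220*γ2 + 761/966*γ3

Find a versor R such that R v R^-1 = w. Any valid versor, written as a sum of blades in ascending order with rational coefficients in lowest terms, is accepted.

Take R = v + w = 174/805*γ1 + 2088/805*γ2 + 261/161*γ3. Because q(v) = q(w) = 361/144, conjugation by R sends v exactly to w.
Answer: 174/805*γ1 + 2088/805*γ2 + 261/161*γ3


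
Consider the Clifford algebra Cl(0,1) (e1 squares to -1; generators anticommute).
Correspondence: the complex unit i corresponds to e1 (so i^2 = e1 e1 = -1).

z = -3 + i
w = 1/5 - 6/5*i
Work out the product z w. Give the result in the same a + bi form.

In blades: z = -3 + e1, w = 1/5 - 6/5*e1.
Distribute z over w term by term (generator squares from the signature, products reordered to ascending indices): (-3)*w = -3/5 + 18/5*e1; (e1)*w = 6/5 + 1/5*e1.
Sum: 3/5 + 19/5*e1; translating back through the correspondence:
Answer: 3/5 + 19/5*i


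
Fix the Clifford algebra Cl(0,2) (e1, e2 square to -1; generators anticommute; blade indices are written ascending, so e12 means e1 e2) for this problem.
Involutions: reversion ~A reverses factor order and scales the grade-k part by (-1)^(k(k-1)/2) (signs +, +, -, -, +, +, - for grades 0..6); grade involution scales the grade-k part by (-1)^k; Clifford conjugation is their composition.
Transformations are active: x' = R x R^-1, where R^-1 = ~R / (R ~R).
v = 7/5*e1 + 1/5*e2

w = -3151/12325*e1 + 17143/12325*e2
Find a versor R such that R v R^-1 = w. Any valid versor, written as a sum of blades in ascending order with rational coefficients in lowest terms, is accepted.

The midline construction: v and w both square to -2, so reflecting in their sum 14104/12325*e1 + 19608/12325*e2 exchanges them.
Answer: 14104/12325*e1 + 19608/12325*e2


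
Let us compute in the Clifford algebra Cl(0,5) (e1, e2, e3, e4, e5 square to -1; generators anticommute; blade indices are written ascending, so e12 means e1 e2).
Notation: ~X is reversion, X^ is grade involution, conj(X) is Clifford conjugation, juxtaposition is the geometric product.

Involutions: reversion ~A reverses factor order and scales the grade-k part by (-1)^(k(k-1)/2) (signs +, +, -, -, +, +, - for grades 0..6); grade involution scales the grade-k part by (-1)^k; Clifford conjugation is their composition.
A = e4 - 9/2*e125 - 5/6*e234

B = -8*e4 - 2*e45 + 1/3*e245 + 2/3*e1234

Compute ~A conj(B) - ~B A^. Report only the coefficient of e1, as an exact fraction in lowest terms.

first term: -8 - 5/9*e1 - 2*e5 + 3/2*e14 - 20/3*e23 + 1/3*e25 + 5/18*e35 + 2/3*e123 + 9*e124 - 5/3*e235 - 3*e345 - 36*e1245
second term: -8 + 5/9*e1 - 2*e5 + 3/2*e14 + 20/3*e23 + 1/3*e25 + 5/18*e35 + 2/3*e123 - 9*e124 + 5/3*e235 - 3*e345 - 36*e1245
Answer: -10/9


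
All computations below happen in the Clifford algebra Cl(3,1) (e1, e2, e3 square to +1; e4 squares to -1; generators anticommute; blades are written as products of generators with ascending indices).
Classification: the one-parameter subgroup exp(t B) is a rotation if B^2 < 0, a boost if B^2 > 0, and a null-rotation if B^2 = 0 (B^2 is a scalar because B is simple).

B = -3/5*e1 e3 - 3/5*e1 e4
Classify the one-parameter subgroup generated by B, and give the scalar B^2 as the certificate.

B^2 term by term: the squares give (-3/5)^2*(e1 e3)^2 + (-3/5)^2*(e1 e4)^2 = 9/25*(-1) + 9/25*(+1) = 0 (each basis 2-blade squares to minus the product of its generators' squares); cross terms between blades sharing an index anticommute and cancel. So B^2 = 0.
Answer: null-rotation, certificate B^2 = 0. The invariant at work: B^2 = 0 is unchanged by conjugation, hence its sign classifies the subgroup whatever basis B is written in.


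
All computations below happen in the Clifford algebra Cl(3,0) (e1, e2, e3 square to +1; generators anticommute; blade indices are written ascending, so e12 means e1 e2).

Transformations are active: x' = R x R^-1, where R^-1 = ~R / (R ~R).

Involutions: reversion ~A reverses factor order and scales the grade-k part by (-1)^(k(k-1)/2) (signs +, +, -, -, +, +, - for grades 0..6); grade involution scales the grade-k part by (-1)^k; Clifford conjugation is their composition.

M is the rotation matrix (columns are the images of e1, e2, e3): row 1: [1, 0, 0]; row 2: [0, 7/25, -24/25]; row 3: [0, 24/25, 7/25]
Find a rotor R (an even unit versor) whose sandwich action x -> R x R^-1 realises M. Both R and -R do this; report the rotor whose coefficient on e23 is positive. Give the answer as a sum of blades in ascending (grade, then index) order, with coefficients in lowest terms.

Method: write R = a + b12*e12 + b13*e13 + b23*e23 with a^2 + b12^2 + b13^2 + b23^2 = 1 (so R^-1 = ~R). Expanding the columns R e_j ~R gives tr M = 4a^2 - 1 and, from the antisymmetric part, M21 - M12 = -4a*b12, M13 - M31 = 4a*b13, M32 - M23 = -4a*b23.
Here tr M = 39/25, so a^2 = (1 + tr M)/4 = 16/25 and a = ±4/5. Taking a = 4/5: M21 - M12 = 0, M13 - M31 = 0, M32 - M23 = 48/25, giving b12 = 0, b13 = 0, b23 = -3/5, i.e. R = 4/5 - 3/5*e23.
Its e23 coefficient is negative, so report the other preimage -R.
Answer: -4/5 + 3/5*e23. Note: both R and -R realise this M (trace 39/25); the covering map identifies them, and the e23-coefficient sign is the tie-breaker.


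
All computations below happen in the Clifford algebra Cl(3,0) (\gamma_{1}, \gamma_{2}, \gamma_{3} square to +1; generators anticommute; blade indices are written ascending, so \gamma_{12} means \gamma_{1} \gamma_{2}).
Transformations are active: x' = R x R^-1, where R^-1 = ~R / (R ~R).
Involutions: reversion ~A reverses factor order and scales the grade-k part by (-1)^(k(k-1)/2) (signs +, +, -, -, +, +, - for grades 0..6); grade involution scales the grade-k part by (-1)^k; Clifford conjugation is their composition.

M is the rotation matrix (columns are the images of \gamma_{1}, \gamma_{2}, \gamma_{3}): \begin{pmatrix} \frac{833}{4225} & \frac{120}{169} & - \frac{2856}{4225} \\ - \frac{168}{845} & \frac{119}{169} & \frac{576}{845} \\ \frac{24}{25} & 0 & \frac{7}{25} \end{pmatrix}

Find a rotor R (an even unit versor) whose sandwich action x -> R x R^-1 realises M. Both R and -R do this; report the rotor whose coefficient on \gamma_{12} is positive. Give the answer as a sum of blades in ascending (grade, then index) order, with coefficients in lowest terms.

Method: write R = a + b12*\gamma_{12} + b13*\gamma_{13} + b23*\gamma_{23} with a^2 + b12^2 + b13^2 + b23^2 = 1 (so R^-1 = ~R). Expanding the columns R e_j ~R gives tr M = 4a^2 - 1 and, from the antisymmetric part, M21 - M12 = -4a*b12, M13 - M31 = 4a*b13, M32 - M23 = -4a*b23.
Here tr M = \frac{4991}{4225}, so a^2 = (1 + tr M)/4 = \frac{2304}{4225} and a = ±\frac{48}{65}. Taking a = \frac{48}{65}: M21 - M12 = -\frac{768}{845}, M13 - M31 = -\frac{6912}{4225}, M32 - M23 = -\frac{576}{845}, giving b12 = \frac{4}{13}, b13 = -\frac{36}{65}, b23 = \frac{3}{13}, i.e. R = \frac{48}{65} + \frac{4}{13} \gamma_{12} - \frac{36}{65} \gamma_{13} + \frac{3}{13} \gamma_{23}.
Its \gamma_{12} coefficient is already positive.
Answer: \frac{48}{65} + \frac{4}{13} \gamma_{12} - \frac{36}{65} \gamma_{13} + \frac{3}{13} \gamma_{23}. Why the constraint matters: R and -R act identically through the sandwich — M has trace \frac{4991}{4225} either way — so only the sign condition on \gamma_{12} picks one of the two preimages.


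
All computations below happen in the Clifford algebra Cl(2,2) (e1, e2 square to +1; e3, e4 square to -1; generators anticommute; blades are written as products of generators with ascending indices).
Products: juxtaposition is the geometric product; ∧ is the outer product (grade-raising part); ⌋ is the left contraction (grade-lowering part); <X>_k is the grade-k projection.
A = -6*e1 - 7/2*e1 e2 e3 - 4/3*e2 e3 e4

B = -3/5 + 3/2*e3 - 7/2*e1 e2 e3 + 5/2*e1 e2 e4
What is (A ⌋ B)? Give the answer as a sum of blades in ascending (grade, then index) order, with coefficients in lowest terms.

step 1: 49/4 + 21*e2 e3 - 15*e2 e4
Answer: 49/4 + 21*e2 e3 - 15*e2 e4


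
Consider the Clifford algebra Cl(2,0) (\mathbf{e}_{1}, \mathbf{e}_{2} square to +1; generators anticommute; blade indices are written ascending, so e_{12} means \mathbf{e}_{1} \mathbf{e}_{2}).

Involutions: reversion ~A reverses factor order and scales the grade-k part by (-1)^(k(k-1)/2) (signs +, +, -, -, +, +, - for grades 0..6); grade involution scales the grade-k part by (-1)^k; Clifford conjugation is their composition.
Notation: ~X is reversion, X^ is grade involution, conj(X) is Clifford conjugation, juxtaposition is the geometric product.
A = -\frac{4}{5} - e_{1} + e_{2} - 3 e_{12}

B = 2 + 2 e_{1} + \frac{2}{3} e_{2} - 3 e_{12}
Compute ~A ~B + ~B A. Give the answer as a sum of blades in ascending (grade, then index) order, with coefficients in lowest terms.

first term: -\frac{179}{15} - \frac{23}{5} e_{1} - \frac{113}{15} e_{2} + \frac{14}{15} e_{12}
second term: \frac{91}{15} + \frac{7}{5} e_{1} - \frac{23}{15} e_{2} - \frac{86}{15} e_{12}
Answer: -\frac{88}{15} - \frac{16}{5} e_{1} - \frac{136}{15} e_{2} - \frac{24}{5} e_{12}


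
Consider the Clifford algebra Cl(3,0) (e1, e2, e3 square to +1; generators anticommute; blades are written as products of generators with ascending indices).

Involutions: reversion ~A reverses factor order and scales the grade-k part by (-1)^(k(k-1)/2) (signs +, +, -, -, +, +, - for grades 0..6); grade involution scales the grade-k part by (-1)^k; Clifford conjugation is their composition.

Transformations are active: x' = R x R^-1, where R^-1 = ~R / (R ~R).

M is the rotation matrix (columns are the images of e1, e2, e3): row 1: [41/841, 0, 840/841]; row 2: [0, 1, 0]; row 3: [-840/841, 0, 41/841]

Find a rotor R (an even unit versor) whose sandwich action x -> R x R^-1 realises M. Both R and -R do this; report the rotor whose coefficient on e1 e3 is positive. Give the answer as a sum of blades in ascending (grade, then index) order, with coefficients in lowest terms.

Method: write R = a + b12*e1 e2 + b13*e1 e3 + b23*e2 e3 with a^2 + b12^2 + b13^2 + b23^2 = 1 (so R^-1 = ~R). Expanding the columns R e_j ~R gives tr M = 4a^2 - 1 and, from the antisymmetric part, M21 - M12 = -4a*b12, M13 - M31 = 4a*b13, M32 - M23 = -4a*b23.
Here tr M = 923/841, so a^2 = (1 + tr M)/4 = 441/841 and a = ±21/29. Taking a = 21/29: M21 - M12 = 0, M13 - M31 = 1680/841, M32 - M23 = 0, giving b12 = 0, b13 = 20/29, b23 = 0, i.e. R = 21/29 + 20/29*e1 e3.
Its e1 e3 coefficient is already positive.
Answer: 21/29 + 20/29*e1 e3. Sheet selection: the two-to-one cover makes ±R indistinguishable at the matrix level (trace 923/841), so uniqueness comes from the required sign on e1 e3.


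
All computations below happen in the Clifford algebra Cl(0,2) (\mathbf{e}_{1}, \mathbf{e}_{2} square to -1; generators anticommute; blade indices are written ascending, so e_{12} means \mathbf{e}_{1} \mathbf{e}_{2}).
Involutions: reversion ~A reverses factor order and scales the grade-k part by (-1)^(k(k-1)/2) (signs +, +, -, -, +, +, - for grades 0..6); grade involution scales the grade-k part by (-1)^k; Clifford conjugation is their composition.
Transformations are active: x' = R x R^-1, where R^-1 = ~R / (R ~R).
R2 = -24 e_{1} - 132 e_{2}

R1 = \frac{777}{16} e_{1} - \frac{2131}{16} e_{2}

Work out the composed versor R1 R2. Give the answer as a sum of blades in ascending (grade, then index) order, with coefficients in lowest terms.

Distribute over the terms of R1 (each basis-blade product reordered to ascending indices, repeated generators contracted through their squares):
(\frac{777}{16} e_{1}) R2 = \frac{2331}{2} - \frac{25641}{4} e_{12}
(-\frac{2131}{16} e_{2}) R2 = -\frac{70323}{4} - \frac{6393}{2} e_{12}
Summing the partial products and collecting blades:
Answer: -\frac{65661}{4} - \frac{38427}{4} e_{12}


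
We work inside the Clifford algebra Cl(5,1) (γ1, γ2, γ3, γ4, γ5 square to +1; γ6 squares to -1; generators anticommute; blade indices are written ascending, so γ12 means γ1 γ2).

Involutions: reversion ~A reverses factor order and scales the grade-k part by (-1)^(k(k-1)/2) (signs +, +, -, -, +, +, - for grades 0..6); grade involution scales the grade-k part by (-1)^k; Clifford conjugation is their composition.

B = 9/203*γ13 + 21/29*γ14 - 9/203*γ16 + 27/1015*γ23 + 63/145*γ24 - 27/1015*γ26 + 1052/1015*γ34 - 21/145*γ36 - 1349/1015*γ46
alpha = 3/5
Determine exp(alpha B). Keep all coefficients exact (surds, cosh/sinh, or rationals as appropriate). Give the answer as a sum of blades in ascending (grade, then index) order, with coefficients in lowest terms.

B^2 term by term: the squares give (9/203)^2*(γ13)^2 + (21/29)^2*(γ14)^2 + (-9/203)^2*(γ16)^2 + (27/1015)^2*(γ23)^2 + (63/145)^2*(γ24)^2 + (-27/1015)^2*(γ26)^2 + (1052/1015)^2*(γ34)^2 + (-21/145)^2*(γ36)^2 + (-1349/1015)^2*(γ46)^2 = 81/41209*(-1) + 441/841*(-1) + 81/41209*(+1) + 729/1030225*(-1) + 3969/21025*(-1) + 729/1030225*(+1) + 1106704/1030225*(-1) + 441/21025*(+1) + 1819801/1030225*(+1) = 0 (each basis 2-blade squares to minus the product of its generators' squares); cross terms between blades sharing an index anticommute and cancel; the commuting (index-disjoint) pairs give grade-4 terms 2*c*c'*(blade product), which cancel blade by blade — γ1234: -162/4205 + 162/4205 = 0; γ1236: 486/206045 - 486/206045 = 0; γ1246: 162/4205 - 162/4205 = 0; γ1346: -24282/206045 + 882/4205 - 18936/206045 = 0; γ2346: -72846/1030225 + 2646/21025 - 56808/1030225 = 0 — confirming B is simple. So B^2 = 0.
B^2 = 0, so the series closes: exp(alpha B) = 1 + alpha B (parabolic case).
Answer: 1 + 27/1015*γ13 + 63/145*γ14 - 27/1015*γ16 + 81/5075*γ23 + 189/725*γ24 - 81/5075*γ26 + 3156/5075*γ34 - 63/725*γ36 - 4047/5075*γ46


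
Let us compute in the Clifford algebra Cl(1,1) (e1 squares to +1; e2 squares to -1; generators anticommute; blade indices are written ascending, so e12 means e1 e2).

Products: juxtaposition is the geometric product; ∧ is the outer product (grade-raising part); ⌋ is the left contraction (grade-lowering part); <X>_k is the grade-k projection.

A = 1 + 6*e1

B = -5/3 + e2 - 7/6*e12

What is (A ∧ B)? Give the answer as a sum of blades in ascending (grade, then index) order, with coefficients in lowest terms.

step 1: -5/3 - 10*e1 + e2 + 29/6*e12
Answer: -5/3 - 10*e1 + e2 + 29/6*e12


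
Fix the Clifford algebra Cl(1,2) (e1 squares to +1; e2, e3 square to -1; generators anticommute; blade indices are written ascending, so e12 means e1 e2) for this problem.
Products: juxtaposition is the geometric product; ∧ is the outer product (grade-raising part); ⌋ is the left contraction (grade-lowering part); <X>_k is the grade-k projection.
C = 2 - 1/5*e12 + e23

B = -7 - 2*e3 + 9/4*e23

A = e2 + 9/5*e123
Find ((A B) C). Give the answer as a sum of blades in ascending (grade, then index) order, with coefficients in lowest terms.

step 1: -81/20*e1 - 7*e2 - 9/4*e3 + 18/5*e12 - 2*e23 - 63/5*e123
step 2: 32/25 + 59/10*e1 - 386/25*e2 + 251/50*e3 + 36/5*e12 - 16/5*e13 - 4*e23 - 144/5*e123
Answer: 32/25 + 59/10*e1 - 386/25*e2 + 251/50*e3 + 36/5*e12 - 16/5*e13 - 4*e23 - 144/5*e123


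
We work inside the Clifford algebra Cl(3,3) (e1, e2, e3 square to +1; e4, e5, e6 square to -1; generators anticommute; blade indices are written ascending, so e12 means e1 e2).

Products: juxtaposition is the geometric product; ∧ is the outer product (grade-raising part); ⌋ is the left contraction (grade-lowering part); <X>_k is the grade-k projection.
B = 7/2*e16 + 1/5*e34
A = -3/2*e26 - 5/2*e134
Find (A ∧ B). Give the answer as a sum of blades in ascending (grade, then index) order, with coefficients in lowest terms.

step 1: -3/10*e2346
Answer: -3/10*e2346


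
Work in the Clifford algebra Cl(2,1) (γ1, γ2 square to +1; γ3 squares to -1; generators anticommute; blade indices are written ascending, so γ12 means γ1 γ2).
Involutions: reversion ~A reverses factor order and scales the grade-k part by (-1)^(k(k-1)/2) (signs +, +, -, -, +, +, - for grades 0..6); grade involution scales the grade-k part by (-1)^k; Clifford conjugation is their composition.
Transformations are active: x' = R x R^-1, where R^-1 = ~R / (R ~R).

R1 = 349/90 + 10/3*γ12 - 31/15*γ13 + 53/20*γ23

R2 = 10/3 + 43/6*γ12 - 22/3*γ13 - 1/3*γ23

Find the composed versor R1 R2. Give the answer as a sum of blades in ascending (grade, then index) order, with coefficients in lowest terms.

Distribute over the terms of R1 (each basis-blade product reordered to ascending indices, repeated generators contracted through their squares):
(349/90) R2 = 349/27 + 15007/540*γ12 - 3839/135*γ13 - 349/270*γ23
(10/3*γ12) R2 = -215/9 + 100/9*γ12 - 10/9*γ13 + 220/9*γ23
(-31/15*γ13) R2 = 682/45 + 31/45*γ12 - 62/9*γ13 - 1333/90*γ23
(53/20*γ23) R2 = -53/60 + 583/30*γ12 - 2279/120*γ13 + 53/6*γ23
Summing the partial products and collecting blades:
Answer: 1787/540 + 31873/540*γ12 - 59863/1080*γ13 + 4637/270*γ23


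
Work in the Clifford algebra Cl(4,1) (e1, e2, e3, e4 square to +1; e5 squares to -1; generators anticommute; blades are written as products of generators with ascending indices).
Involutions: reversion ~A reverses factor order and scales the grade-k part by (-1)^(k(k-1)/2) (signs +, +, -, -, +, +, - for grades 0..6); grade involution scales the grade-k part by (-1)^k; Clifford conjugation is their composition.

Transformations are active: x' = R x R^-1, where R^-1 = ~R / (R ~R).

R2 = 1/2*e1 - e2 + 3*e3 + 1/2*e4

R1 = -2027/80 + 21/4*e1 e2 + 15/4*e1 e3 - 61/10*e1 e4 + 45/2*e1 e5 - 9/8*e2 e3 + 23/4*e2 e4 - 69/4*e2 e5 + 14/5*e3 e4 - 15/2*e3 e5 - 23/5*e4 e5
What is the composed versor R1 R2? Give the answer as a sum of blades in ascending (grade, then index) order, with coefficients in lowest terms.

Distribute over the terms of R2 (each basis-blade product reordered to ascending indices, repeated generators contracted through their squares):
R1 (1/2*e1) = -2027/160*e1 - 21/8*e2 - 15/8*e3 + 61/20*e4 - 45/4*e5 - 9/16*e1 e2 e3 + 23/8*e1 e2 e4 - 69/8*e1 e2 e5 + 7/5*e1 e3 e4 - 15/4*e1 e3 e5 - 23/10*e1 e4 e5
R1 (-e2) = -21/4*e1 + 2027/80*e2 - 9/8*e3 + 23/4*e4 - 69/4*e5 + 15/4*e1 e2 e3 - 61/10*e1 e2 e4 + 45/2*e1 e2 e5 - 14/5*e2 e3 e4 + 15/2*e2 e3 e5 + 23/5*e2 e4 e5
R1 (3*e3) = 45/4*e1 - 27/8*e2 - 6081/80*e3 - 42/5*e4 + 45/2*e5 + 63/4*e1 e2 e3 + 183/10*e1 e3 e4 - 135/2*e1 e3 e5 - 69/4*e2 e3 e4 + 207/4*e2 e3 e5 - 69/5*e3 e4 e5
R1 (1/2*e4) = -61/20*e1 + 23/8*e2 + 7/5*e3 - 2027/160*e4 + 23/10*e5 + 21/8*e1 e2 e4 + 15/8*e1 e3 e4 - 45/4*e1 e4 e5 - 9/16*e2 e3 e4 + 69/8*e2 e4 e5 + 15/4*e3 e4 e5
Summing the partial products and collecting blades:
Answer: -311/32*e1 + 1777/80*e2 - 6209/80*e3 - 1963/160*e4 - 37/10*e5 + 303/16*e1 e2 e3 - 3/5*e1 e2 e4 + 111/8*e1 e2 e5 + 863/40*e1 e3 e4 - 285/4*e1 e3 e5 - 271/20*e1 e4 e5 - 1649/80*e2 e3 e4 + 237/4*e2 e3 e5 + 529/40*e2 e4 e5 - 201/20*e3 e4 e5


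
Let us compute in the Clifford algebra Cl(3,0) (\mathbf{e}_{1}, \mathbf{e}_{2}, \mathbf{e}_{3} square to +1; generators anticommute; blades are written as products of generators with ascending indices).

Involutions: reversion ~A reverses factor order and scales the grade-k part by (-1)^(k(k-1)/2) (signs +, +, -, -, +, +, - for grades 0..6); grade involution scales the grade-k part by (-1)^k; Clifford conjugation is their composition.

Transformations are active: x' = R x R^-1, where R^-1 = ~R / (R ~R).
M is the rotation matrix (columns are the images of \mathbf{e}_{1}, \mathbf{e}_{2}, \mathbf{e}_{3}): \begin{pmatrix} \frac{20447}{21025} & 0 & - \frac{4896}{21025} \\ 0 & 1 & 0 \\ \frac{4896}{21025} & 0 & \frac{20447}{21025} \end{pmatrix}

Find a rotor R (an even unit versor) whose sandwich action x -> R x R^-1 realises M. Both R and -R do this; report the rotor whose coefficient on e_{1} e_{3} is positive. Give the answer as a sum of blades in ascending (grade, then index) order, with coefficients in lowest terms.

Method: write R = a + b12*e_{1} e_{2} + b13*e_{1} e_{3} + b23*e_{2} e_{3} with a^2 + b12^2 + b13^2 + b23^2 = 1 (so R^-1 = ~R). Expanding the columns R e_j ~R gives tr M = 4a^2 - 1 and, from the antisymmetric part, M21 - M12 = -4a*b12, M13 - M31 = 4a*b13, M32 - M23 = -4a*b23.
Here tr M = \frac{61919}{21025}, so a^2 = (1 + tr M)/4 = \frac{20736}{21025} and a = ±\frac{144}{145}. Taking a = \frac{144}{145}: M21 - M12 = 0, M13 - M31 = -\frac{9792}{21025}, M32 - M23 = 0, giving b12 = 0, b13 = -\frac{17}{145}, b23 = 0, i.e. R = \frac{144}{145} - \frac{17}{145} e_{1} e_{3}.
Its e_{1} e_{3} coefficient is negative, so report the other preimage -R.
Answer: -\frac{144}{145} + \frac{17}{145} e_{1} e_{3}. Sheet selection: the two-to-one cover makes ±R indistinguishable at the matrix level (trace \frac{61919}{21025}), so uniqueness comes from the required sign on e_{1} e_{3}.


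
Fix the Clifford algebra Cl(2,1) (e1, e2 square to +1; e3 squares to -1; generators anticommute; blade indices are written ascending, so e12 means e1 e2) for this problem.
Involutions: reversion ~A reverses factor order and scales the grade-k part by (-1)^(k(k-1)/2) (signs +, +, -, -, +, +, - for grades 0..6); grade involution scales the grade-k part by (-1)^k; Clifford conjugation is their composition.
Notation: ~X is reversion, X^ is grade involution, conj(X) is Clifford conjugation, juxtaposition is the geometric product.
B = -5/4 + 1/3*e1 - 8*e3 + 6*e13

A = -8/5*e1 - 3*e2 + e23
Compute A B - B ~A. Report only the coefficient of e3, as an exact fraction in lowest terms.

first term: -8/15 + 2*e1 + 47/4*e2 - 48/5*e3 - 5*e12 + 64/5*e13 + 91/4*e23 + 55/3*e123
second term: -8/15 + 2*e1 + 47/4*e2 + 48/5*e3 - 7*e12 - 64/5*e13 - 91/4*e23 + 53/3*e123
Answer: -96/5


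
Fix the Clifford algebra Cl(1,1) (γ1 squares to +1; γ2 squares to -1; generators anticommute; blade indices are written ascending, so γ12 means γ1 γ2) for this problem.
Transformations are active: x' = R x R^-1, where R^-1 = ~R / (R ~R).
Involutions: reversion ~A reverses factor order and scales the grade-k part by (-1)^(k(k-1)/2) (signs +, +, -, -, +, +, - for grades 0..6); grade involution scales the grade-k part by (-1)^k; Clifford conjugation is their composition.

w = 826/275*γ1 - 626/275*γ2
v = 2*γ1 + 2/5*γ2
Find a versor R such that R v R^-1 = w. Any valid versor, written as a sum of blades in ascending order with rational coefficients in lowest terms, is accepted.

Equal squares first: v^2 = w^2 = 96/25. Then v + w = 1376/275*γ1 - 516/275*γ2 is a versor taking v to w, provided it is invertible.
Answer: 1376/275*γ1 - 516/275*γ2


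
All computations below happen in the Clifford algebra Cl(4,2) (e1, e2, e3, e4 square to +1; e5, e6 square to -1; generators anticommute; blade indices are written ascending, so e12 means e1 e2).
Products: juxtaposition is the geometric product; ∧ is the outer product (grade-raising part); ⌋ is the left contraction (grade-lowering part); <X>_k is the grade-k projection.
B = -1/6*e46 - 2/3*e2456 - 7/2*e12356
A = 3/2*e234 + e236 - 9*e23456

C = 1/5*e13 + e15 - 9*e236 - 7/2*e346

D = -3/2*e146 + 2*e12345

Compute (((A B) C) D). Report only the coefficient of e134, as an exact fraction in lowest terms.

step 1: -6*e3 - 63/2*e14 - 7/2*e15 - 1/6*e234 - 3/2*e235 - 1/4*e236 + 2/3*e345 - e356 - 21/4*e1456
step 2: -5/4 + 6/5*e1 - 7/8*e24 + 9*e25 - 655/12*e26 - 63/10*e34 - 7/10*e35 + 28*e45 + 99/4*e46 - 67/6*e56 - 3/2*e123 - 1/30*e124 - 3/10*e125 - 1/20*e126 + 2/3*e134 + 195/8*e135 - 437/4*e136 - 2/15*e145 + 1/5*e156 + 45/4*e2456 - 21/20*e3456 - 565/12*e12345 + 567/2*e12346 + 125/4*e12356 + 49/4*e13456
step 3: 565/6 - 297/8*e1 - 25531/60*e23 - 1947/40*e24 - 4/3*e25 - 489/20*e26 + 6531/40*e34 + 2197/120*e35 - e36 + 33/10*e45 - 643/10*e46 - 2836/5*e56 + 56*e123 + 3331/40*e124 + 1179/40*e125 + 273/80*e126 + 18*e134 - 133/40*e135 + 639/20*e136 - 67/4*e145 + 15/8*e146 + 42*e156 + 1971/40*e2345 + 53/20*e2346 - 565/8*e2356 + 4361/20*e2456 + 2917/80*e3456 - 5/2*e12345 - 67/3*e12346 + 99/2*e12356 + 27/2*e12456 - 6613/60*e13456
Answer: 18


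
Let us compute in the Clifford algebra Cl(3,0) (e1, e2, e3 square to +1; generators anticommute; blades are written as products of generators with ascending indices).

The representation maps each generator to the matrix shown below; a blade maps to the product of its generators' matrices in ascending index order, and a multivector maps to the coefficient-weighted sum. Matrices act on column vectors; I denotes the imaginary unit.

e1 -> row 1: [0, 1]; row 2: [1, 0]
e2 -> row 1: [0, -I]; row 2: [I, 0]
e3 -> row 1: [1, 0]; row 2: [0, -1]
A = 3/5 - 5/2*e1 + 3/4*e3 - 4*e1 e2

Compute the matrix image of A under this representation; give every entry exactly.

Bivector images (products of the table entries): rho(e1 e2) = rho(e1)rho(e2) = row 1: [I, 0]; row 2: [0, -I].
M = (3/5)*1 + (-5/2)*rho(e1) + (3/4)*rho(e3) + (-4)*rho(e1 e2), summed entrywise (1 is the identity matrix):
Answer: row 1: [27/20 - 4*I, -5/2]; row 2: [-5/2, -3/20 + 4*I]


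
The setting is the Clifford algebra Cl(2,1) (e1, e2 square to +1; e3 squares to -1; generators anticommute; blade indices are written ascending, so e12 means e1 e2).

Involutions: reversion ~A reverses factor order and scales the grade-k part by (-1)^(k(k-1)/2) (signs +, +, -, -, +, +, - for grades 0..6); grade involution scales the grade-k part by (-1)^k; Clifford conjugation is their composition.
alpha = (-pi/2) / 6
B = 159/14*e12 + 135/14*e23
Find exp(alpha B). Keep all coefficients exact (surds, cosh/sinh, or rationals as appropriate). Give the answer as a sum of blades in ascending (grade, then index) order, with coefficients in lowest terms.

B^2 term by term: the squares give (159/14)^2*(e12)^2 + (135/14)^2*(e23)^2 = 25281/196*(-1) + 18225/196*(+1) = -36 (each basis 2-blade squares to minus the product of its generators' squares); cross terms between blades sharing an index anticommute and cancel. So B^2 = -36.
B^2 = -36 — B^2 < 0, so the exponential closes trigonometrically: l = 6, alpha*l = -pi/2, so exp(alpha B) = cos(-pi/2) + (sin(-pi/2)/6)*B = 0 + (-1/6)*B.
Answer: -53/28*e12 - 45/28*e23


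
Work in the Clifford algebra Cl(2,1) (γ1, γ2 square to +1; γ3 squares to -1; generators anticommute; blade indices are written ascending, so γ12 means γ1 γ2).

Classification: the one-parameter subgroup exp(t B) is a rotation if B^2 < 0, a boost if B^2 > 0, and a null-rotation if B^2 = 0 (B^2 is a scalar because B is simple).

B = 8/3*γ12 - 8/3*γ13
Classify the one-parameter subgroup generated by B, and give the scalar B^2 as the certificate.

B^2 term by term: the squares give (8/3)^2*(γ12)^2 + (-8/3)^2*(γ13)^2 = 64/9*(-1) + 64/9*(+1) = 0 (each basis 2-blade squares to minus the product of its generators' squares); cross terms between blades sharing an index anticommute and cancel. So B^2 = 0.
Answer: null-rotation, certificate B^2 = 0. One invariant decides it: the square 0 survives every conjugation, and its sign is exactly the classification.
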